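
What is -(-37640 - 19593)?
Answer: 57233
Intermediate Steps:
-(-37640 - 19593) = -1*(-57233) = 57233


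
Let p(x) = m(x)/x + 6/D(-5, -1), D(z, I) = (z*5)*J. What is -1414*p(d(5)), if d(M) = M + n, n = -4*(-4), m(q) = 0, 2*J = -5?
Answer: -16968/125 ≈ -135.74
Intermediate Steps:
J = -5/2 (J = (1/2)*(-5) = -5/2 ≈ -2.5000)
D(z, I) = -25*z/2 (D(z, I) = (z*5)*(-5/2) = (5*z)*(-5/2) = -25*z/2)
n = 16
d(M) = 16 + M (d(M) = M + 16 = 16 + M)
p(x) = 12/125 (p(x) = 0/x + 6/((-25/2*(-5))) = 0 + 6/(125/2) = 0 + 6*(2/125) = 0 + 12/125 = 12/125)
-1414*p(d(5)) = -1414*12/125 = -16968/125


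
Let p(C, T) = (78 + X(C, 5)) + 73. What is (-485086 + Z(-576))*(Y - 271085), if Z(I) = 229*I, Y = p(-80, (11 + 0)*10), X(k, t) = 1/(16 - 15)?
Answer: 167162951670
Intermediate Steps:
X(k, t) = 1 (X(k, t) = 1/1 = 1)
p(C, T) = 152 (p(C, T) = (78 + 1) + 73 = 79 + 73 = 152)
Y = 152
(-485086 + Z(-576))*(Y - 271085) = (-485086 + 229*(-576))*(152 - 271085) = (-485086 - 131904)*(-270933) = -616990*(-270933) = 167162951670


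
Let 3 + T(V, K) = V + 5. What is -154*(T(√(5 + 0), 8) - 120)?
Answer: 18172 - 154*√5 ≈ 17828.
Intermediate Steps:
T(V, K) = 2 + V (T(V, K) = -3 + (V + 5) = -3 + (5 + V) = 2 + V)
-154*(T(√(5 + 0), 8) - 120) = -154*((2 + √(5 + 0)) - 120) = -154*((2 + √5) - 120) = -154*(-118 + √5) = 18172 - 154*√5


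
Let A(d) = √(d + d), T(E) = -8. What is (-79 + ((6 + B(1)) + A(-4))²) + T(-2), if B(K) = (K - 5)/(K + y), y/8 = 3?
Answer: -38059/625 + 584*I*√2/25 ≈ -60.894 + 33.036*I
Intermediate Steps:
y = 24 (y = 8*3 = 24)
B(K) = (-5 + K)/(24 + K) (B(K) = (K - 5)/(K + 24) = (-5 + K)/(24 + K))
A(d) = √2*√d (A(d) = √(2*d) = √2*√d)
(-79 + ((6 + B(1)) + A(-4))²) + T(-2) = (-79 + ((6 + (-5 + 1)/(24 + 1)) + √2*√(-4))²) - 8 = (-79 + ((6 - 4/25) + √2*(2*I))²) - 8 = (-79 + ((6 + (1/25)*(-4)) + 2*I*√2)²) - 8 = (-79 + ((6 - 4/25) + 2*I*√2)²) - 8 = (-79 + (146/25 + 2*I*√2)²) - 8 = -87 + (146/25 + 2*I*√2)²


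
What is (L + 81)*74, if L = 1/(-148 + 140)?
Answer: 23939/4 ≈ 5984.8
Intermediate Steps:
L = -1/8 (L = 1/(-8) = -1/8 ≈ -0.12500)
(L + 81)*74 = (-1/8 + 81)*74 = (647/8)*74 = 23939/4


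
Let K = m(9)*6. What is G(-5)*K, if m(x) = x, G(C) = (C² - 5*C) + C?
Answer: 2430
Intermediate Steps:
G(C) = C² - 4*C
K = 54 (K = 9*6 = 54)
G(-5)*K = -5*(-4 - 5)*54 = -5*(-9)*54 = 45*54 = 2430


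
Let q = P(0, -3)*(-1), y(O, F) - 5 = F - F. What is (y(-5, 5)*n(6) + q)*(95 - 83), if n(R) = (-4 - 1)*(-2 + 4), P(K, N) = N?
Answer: -564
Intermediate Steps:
y(O, F) = 5 (y(O, F) = 5 + (F - F) = 5 + 0 = 5)
n(R) = -10 (n(R) = -5*2 = -10)
q = 3 (q = -3*(-1) = 3)
(y(-5, 5)*n(6) + q)*(95 - 83) = (5*(-10) + 3)*(95 - 83) = (-50 + 3)*12 = -47*12 = -564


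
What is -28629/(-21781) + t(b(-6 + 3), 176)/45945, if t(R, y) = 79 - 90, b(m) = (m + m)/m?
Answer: 1315119814/1000728045 ≈ 1.3142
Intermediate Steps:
b(m) = 2 (b(m) = (2*m)/m = 2)
t(R, y) = -11
-28629/(-21781) + t(b(-6 + 3), 176)/45945 = -28629/(-21781) - 11/45945 = -28629*(-1/21781) - 11*1/45945 = 28629/21781 - 11/45945 = 1315119814/1000728045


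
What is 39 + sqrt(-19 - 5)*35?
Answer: 39 + 70*I*sqrt(6) ≈ 39.0 + 171.46*I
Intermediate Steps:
39 + sqrt(-19 - 5)*35 = 39 + sqrt(-24)*35 = 39 + (2*I*sqrt(6))*35 = 39 + 70*I*sqrt(6)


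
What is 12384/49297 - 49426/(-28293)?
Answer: 2786934034/1394760021 ≈ 1.9981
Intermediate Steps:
12384/49297 - 49426/(-28293) = 12384*(1/49297) - 49426*(-1/28293) = 12384/49297 + 49426/28293 = 2786934034/1394760021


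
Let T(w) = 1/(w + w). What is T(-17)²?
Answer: 1/1156 ≈ 0.00086505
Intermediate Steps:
T(w) = 1/(2*w)
T(-17)² = ((½)/(-17))² = ((½)*(-1/17))² = (-1/34)² = 1/1156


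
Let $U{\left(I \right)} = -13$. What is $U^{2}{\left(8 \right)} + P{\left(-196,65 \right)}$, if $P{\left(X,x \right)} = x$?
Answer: $234$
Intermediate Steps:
$U^{2}{\left(8 \right)} + P{\left(-196,65 \right)} = \left(-13\right)^{2} + 65 = 169 + 65 = 234$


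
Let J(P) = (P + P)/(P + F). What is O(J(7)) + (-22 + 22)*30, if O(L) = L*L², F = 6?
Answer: 2744/2197 ≈ 1.2490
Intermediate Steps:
J(P) = 2*P/(6 + P) (J(P) = (P + P)/(P + 6) = (2*P)/(6 + P) = 2*P/(6 + P))
O(L) = L³
O(J(7)) + (-22 + 22)*30 = (2*7/(6 + 7))³ + (-22 + 22)*30 = (2*7/13)³ + 0*30 = (2*7*(1/13))³ + 0 = (14/13)³ + 0 = 2744/2197 + 0 = 2744/2197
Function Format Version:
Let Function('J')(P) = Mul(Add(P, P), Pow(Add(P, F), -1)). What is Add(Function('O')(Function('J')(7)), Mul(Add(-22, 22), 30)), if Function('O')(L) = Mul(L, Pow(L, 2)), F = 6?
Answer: Rational(2744, 2197) ≈ 1.2490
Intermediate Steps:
Function('J')(P) = Mul(2, P, Pow(Add(6, P), -1)) (Function('J')(P) = Mul(Add(P, P), Pow(Add(P, 6), -1)) = Mul(Mul(2, P), Pow(Add(6, P), -1)) = Mul(2, P, Pow(Add(6, P), -1)))
Function('O')(L) = Pow(L, 3)
Add(Function('O')(Function('J')(7)), Mul(Add(-22, 22), 30)) = Add(Pow(Mul(2, 7, Pow(Add(6, 7), -1)), 3), Mul(Add(-22, 22), 30)) = Add(Pow(Mul(2, 7, Pow(13, -1)), 3), Mul(0, 30)) = Add(Pow(Mul(2, 7, Rational(1, 13)), 3), 0) = Add(Pow(Rational(14, 13), 3), 0) = Add(Rational(2744, 2197), 0) = Rational(2744, 2197)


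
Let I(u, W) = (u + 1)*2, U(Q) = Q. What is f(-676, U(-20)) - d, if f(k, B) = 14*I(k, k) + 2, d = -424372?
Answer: 405474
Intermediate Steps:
I(u, W) = 2 + 2*u (I(u, W) = (1 + u)*2 = 2 + 2*u)
f(k, B) = 30 + 28*k (f(k, B) = 14*(2 + 2*k) + 2 = (28 + 28*k) + 2 = 30 + 28*k)
f(-676, U(-20)) - d = (30 + 28*(-676)) - 1*(-424372) = (30 - 18928) + 424372 = -18898 + 424372 = 405474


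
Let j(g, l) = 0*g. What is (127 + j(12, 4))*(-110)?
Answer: -13970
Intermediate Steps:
j(g, l) = 0
(127 + j(12, 4))*(-110) = (127 + 0)*(-110) = 127*(-110) = -13970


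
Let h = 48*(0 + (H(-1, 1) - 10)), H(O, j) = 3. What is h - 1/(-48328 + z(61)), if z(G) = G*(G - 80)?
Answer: -16627631/49487 ≈ -336.00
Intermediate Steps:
z(G) = G*(-80 + G)
h = -336 (h = 48*(0 + (3 - 10)) = 48*(0 - 7) = 48*(-7) = -336)
h - 1/(-48328 + z(61)) = -336 - 1/(-48328 + 61*(-80 + 61)) = -336 - 1/(-48328 + 61*(-19)) = -336 - 1/(-48328 - 1159) = -336 - 1/(-49487) = -336 - 1*(-1/49487) = -336 + 1/49487 = -16627631/49487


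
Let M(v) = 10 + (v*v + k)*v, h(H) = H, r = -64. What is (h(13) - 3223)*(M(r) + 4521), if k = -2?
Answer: 826526850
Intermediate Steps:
M(v) = 10 + v*(-2 + v²) (M(v) = 10 + (v*v - 2)*v = 10 + (v² - 2)*v = 10 + (-2 + v²)*v = 10 + v*(-2 + v²))
(h(13) - 3223)*(M(r) + 4521) = (13 - 3223)*((10 + (-64)³ - 2*(-64)) + 4521) = -3210*((10 - 262144 + 128) + 4521) = -3210*(-262006 + 4521) = -3210*(-257485) = 826526850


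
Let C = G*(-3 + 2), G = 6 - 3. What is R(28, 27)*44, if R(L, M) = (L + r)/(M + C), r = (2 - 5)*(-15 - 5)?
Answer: 484/3 ≈ 161.33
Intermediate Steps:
G = 3
r = 60 (r = -3*(-20) = 60)
C = -3 (C = 3*(-3 + 2) = 3*(-1) = -3)
R(L, M) = (60 + L)/(-3 + M) (R(L, M) = (L + 60)/(M - 3) = (60 + L)/(-3 + M))
R(28, 27)*44 = ((60 + 28)/(-3 + 27))*44 = (88/24)*44 = ((1/24)*88)*44 = (11/3)*44 = 484/3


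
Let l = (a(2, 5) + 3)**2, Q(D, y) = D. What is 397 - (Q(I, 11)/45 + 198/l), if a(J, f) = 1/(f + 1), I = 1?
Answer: 6128144/16245 ≈ 377.23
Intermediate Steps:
a(J, f) = 1/(1 + f)
l = 361/36 (l = (1/(1 + 5) + 3)**2 = (1/6 + 3)**2 = (19/6)**2 = 361/36 ≈ 10.028)
397 - (Q(I, 11)/45 + 198/l) = 397 - (1/45 + 198/(361/36)) = 397 - (1*(1/45) + 198*(36/361)) = 397 - (1/45 + 7128/361) = 397 - 1*321121/16245 = 397 - 321121/16245 = 6128144/16245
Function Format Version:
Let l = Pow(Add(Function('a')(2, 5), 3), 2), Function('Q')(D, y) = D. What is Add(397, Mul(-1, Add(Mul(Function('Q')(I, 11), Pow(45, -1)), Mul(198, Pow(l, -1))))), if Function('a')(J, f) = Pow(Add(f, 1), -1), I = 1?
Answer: Rational(6128144, 16245) ≈ 377.23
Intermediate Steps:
Function('a')(J, f) = Pow(Add(1, f), -1)
l = Rational(361, 36) (l = Pow(Add(Pow(Add(1, 5), -1), 3), 2) = Pow(Add(Pow(6, -1), 3), 2) = Pow(Add(Rational(1, 6), 3), 2) = Pow(Rational(19, 6), 2) = Rational(361, 36) ≈ 10.028)
Add(397, Mul(-1, Add(Mul(Function('Q')(I, 11), Pow(45, -1)), Mul(198, Pow(l, -1))))) = Add(397, Mul(-1, Add(Mul(1, Pow(45, -1)), Mul(198, Pow(Rational(361, 36), -1))))) = Add(397, Mul(-1, Add(Mul(1, Rational(1, 45)), Mul(198, Rational(36, 361))))) = Add(397, Mul(-1, Add(Rational(1, 45), Rational(7128, 361)))) = Add(397, Mul(-1, Rational(321121, 16245))) = Add(397, Rational(-321121, 16245)) = Rational(6128144, 16245)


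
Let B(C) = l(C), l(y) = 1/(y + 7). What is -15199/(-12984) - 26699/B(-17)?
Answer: 3466613359/12984 ≈ 2.6699e+5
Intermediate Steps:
l(y) = 1/(7 + y)
B(C) = 1/(7 + C)
-15199/(-12984) - 26699/B(-17) = -15199/(-12984) - 26699/(1/(7 - 17)) = -15199*(-1/12984) - 26699/(1/(-10)) = 15199/12984 - 26699/(-⅒) = 15199/12984 - 26699*(-10) = 15199/12984 + 266990 = 3466613359/12984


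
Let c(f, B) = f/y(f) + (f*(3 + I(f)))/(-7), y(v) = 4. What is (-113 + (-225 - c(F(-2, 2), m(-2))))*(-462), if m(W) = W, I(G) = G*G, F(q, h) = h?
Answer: 155463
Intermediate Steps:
I(G) = G²
c(f, B) = f/4 - f*(3 + f²)/7 (c(f, B) = f/4 + (f*(3 + f²))/(-7) = f*(¼) + (f*(3 + f²))*(-⅐) = f/4 - f*(3 + f²)/7)
(-113 + (-225 - c(F(-2, 2), m(-2))))*(-462) = (-113 + (-225 - (-1)*2*(5 + 4*2²)/28))*(-462) = (-113 + (-225 - (-1)*2*(5 + 4*4)/28))*(-462) = (-113 + (-225 - (-1)*2*(5 + 16)/28))*(-462) = (-113 + (-225 - (-1)*2*21/28))*(-462) = (-113 + (-225 - 1*(-3/2)))*(-462) = (-113 + (-225 + 3/2))*(-462) = (-113 - 447/2)*(-462) = -673/2*(-462) = 155463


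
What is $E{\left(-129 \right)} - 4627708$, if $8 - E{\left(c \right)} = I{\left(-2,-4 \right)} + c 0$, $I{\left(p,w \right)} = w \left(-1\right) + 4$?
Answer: $-4627708$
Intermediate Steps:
$I{\left(p,w \right)} = 4 - w$ ($I{\left(p,w \right)} = - w + 4 = 4 - w$)
$E{\left(c \right)} = 0$ ($E{\left(c \right)} = 8 - \left(\left(4 - -4\right) + c 0\right) = 8 - \left(\left(4 + 4\right) + 0\right) = 8 - \left(8 + 0\right) = 8 - 8 = 0$)
$E{\left(-129 \right)} - 4627708 = 0 - 4627708 = -4627708$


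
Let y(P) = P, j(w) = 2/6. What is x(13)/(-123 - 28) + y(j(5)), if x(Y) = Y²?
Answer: -356/453 ≈ -0.78587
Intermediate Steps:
j(w) = ⅓ (j(w) = 2*(⅙) = ⅓)
x(13)/(-123 - 28) + y(j(5)) = 13²/(-123 - 28) + ⅓ = 169/(-151) + ⅓ = 169*(-1/151) + ⅓ = -169/151 + ⅓ = -356/453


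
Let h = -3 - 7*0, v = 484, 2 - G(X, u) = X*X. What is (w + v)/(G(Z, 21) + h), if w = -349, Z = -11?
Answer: -135/122 ≈ -1.1066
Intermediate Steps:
G(X, u) = 2 - X² (G(X, u) = 2 - X*X = 2 - X²)
h = -3 (h = -3 + 0 = -3)
(w + v)/(G(Z, 21) + h) = (-349 + 484)/((2 - 1*(-11)²) - 3) = 135/((2 - 1*121) - 3) = 135/((2 - 121) - 3) = 135/(-119 - 3) = 135/(-122) = 135*(-1/122) = -135/122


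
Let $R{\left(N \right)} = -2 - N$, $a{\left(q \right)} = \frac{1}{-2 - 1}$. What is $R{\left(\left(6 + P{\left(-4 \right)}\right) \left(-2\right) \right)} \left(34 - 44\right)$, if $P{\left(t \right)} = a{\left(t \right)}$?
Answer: $- \frac{280}{3} \approx -93.333$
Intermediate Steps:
$a{\left(q \right)} = - \frac{1}{3}$ ($a{\left(q \right)} = \frac{1}{-3} = - \frac{1}{3}$)
$P{\left(t \right)} = - \frac{1}{3}$
$R{\left(\left(6 + P{\left(-4 \right)}\right) \left(-2\right) \right)} \left(34 - 44\right) = \left(-2 - \left(6 - \frac{1}{3}\right) \left(-2\right)\right) \left(34 - 44\right) = \left(-2 - \frac{17}{3} \left(-2\right)\right) \left(-10\right) = \left(-2 - - \frac{34}{3}\right) \left(-10\right) = \left(-2 + \frac{34}{3}\right) \left(-10\right) = \frac{28}{3} \left(-10\right) = - \frac{280}{3}$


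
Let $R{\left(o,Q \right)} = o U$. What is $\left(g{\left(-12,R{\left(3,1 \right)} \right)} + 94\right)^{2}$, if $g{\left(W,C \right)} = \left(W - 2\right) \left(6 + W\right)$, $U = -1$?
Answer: $31684$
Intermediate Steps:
$R{\left(o,Q \right)} = - o$ ($R{\left(o,Q \right)} = o \left(-1\right) = - o$)
$g{\left(W,C \right)} = \left(-2 + W\right) \left(6 + W\right)$
$\left(g{\left(-12,R{\left(3,1 \right)} \right)} + 94\right)^{2} = \left(\left(-12 + \left(-12\right)^{2} + 4 \left(-12\right)\right) + 94\right)^{2} = \left(\left(-12 + 144 - 48\right) + 94\right)^{2} = \left(84 + 94\right)^{2} = 178^{2} = 31684$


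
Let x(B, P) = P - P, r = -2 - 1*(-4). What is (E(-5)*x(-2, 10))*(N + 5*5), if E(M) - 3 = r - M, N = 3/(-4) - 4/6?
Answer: 0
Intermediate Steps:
N = -17/12 (N = 3*(-1/4) - 4*1/6 = -3/4 - 2/3 = -17/12 ≈ -1.4167)
r = 2 (r = -2 + 4 = 2)
x(B, P) = 0
E(M) = 5 - M (E(M) = 3 + (2 - M) = 5 - M)
(E(-5)*x(-2, 10))*(N + 5*5) = ((5 - 1*(-5))*0)*(-17/12 + 5*5) = ((5 + 5)*0)*(-17/12 + 25) = (10*0)*(283/12) = 0*(283/12) = 0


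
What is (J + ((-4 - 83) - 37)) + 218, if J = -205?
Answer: -111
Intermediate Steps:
(J + ((-4 - 83) - 37)) + 218 = (-205 + ((-4 - 83) - 37)) + 218 = (-205 + (-87 - 37)) + 218 = (-205 - 124) + 218 = -329 + 218 = -111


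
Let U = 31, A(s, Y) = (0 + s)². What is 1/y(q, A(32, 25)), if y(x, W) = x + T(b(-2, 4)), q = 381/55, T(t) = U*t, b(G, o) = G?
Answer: -55/3029 ≈ -0.018158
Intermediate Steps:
A(s, Y) = s²
T(t) = 31*t
q = 381/55 (q = 381*(1/55) = 381/55 ≈ 6.9273)
y(x, W) = -62 + x (y(x, W) = x + 31*(-2) = x - 62 = -62 + x)
1/y(q, A(32, 25)) = 1/(-62 + 381/55) = 1/(-3029/55) = -55/3029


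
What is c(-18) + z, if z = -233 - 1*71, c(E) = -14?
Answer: -318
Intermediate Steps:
z = -304 (z = -233 - 71 = -304)
c(-18) + z = -14 - 304 = -318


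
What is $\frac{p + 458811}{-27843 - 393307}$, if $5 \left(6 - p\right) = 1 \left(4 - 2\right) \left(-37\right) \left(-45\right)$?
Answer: $- \frac{458151}{421150} \approx -1.0879$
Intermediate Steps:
$p = -660$ ($p = 6 - \frac{1 \left(4 - 2\right) \left(-37\right) \left(-45\right)}{5} = 6 - \frac{1 \cdot 2 \left(-37\right) \left(-45\right)}{5} = 6 - \frac{2 \left(-37\right) \left(-45\right)}{5} = 6 - \frac{\left(-74\right) \left(-45\right)}{5} = 6 - 666 = -660$)
$\frac{p + 458811}{-27843 - 393307} = \frac{-660 + 458811}{-27843 - 393307} = \frac{458151}{-421150} = 458151 \left(- \frac{1}{421150}\right) = - \frac{458151}{421150}$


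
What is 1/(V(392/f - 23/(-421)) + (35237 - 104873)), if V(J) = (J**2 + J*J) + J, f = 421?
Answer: -177241/12341835111 ≈ -1.4361e-5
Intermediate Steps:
V(J) = J + 2*J**2 (V(J) = (J**2 + J**2) + J = 2*J**2 + J = J + 2*J**2)
1/(V(392/f - 23/(-421)) + (35237 - 104873)) = 1/((392/421 - 23/(-421))*(1 + 2*(392/421 - 23/(-421))) + (35237 - 104873)) = 1/((392*(1/421) - 23*(-1/421))*(1 + 2*(392*(1/421) - 23*(-1/421))) - 69636) = 1/((392/421 + 23/421)*(1 + 2*(392/421 + 23/421)) - 69636) = 1/(415*(1 + 2*(415/421))/421 - 69636) = 1/(415*(1 + 830/421)/421 - 69636) = 1/((415/421)*(1251/421) - 69636) = 1/(519165/177241 - 69636) = 1/(-12341835111/177241) = -177241/12341835111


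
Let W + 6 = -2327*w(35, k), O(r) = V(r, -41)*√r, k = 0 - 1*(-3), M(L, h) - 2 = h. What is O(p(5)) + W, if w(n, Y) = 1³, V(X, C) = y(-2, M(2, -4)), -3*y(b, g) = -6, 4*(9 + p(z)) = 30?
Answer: -2333 + I*√6 ≈ -2333.0 + 2.4495*I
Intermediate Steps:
M(L, h) = 2 + h
p(z) = -3/2 (p(z) = -9 + (¼)*30 = -9 + 15/2 = -3/2)
y(b, g) = 2 (y(b, g) = -⅓*(-6) = 2)
k = 3 (k = 0 + 3 = 3)
V(X, C) = 2
O(r) = 2*√r
w(n, Y) = 1
W = -2333 (W = -6 - 2327*1 = -6 - 2327 = -2333)
O(p(5)) + W = 2*√(-3/2) - 2333 = 2*(I*√6/2) - 2333 = I*√6 - 2333 = -2333 + I*√6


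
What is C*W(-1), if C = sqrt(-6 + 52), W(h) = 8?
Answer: 8*sqrt(46) ≈ 54.259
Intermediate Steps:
C = sqrt(46) ≈ 6.7823
C*W(-1) = sqrt(46)*8 = 8*sqrt(46)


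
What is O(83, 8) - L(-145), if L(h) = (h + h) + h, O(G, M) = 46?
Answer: 481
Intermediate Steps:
L(h) = 3*h (L(h) = 2*h + h = 3*h)
O(83, 8) - L(-145) = 46 - 3*(-145) = 46 - 1*(-435) = 46 + 435 = 481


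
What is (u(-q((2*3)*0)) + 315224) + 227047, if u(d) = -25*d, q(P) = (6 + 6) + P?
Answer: 542571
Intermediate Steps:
q(P) = 12 + P
(u(-q((2*3)*0)) + 315224) + 227047 = (-(-25)*(12 + (2*3)*0) + 315224) + 227047 = (-(-25)*(12 + 6*0) + 315224) + 227047 = (-(-25)*(12 + 0) + 315224) + 227047 = (-(-25)*12 + 315224) + 227047 = (-25*(-12) + 315224) + 227047 = (300 + 315224) + 227047 = 315524 + 227047 = 542571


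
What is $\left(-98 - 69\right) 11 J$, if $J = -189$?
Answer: $347193$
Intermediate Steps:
$\left(-98 - 69\right) 11 J = \left(-98 - 69\right) 11 \left(-189\right) = \left(-167\right) 11 \left(-189\right) = \left(-1837\right) \left(-189\right) = 347193$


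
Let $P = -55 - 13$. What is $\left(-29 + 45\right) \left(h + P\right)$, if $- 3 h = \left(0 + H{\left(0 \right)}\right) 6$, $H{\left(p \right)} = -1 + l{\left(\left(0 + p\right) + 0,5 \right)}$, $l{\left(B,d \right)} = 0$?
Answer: $-1056$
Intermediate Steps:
$P = -68$ ($P = -55 - 13 = -68$)
$H{\left(p \right)} = -1$ ($H{\left(p \right)} = -1 + 0 = -1$)
$h = 2$ ($h = - \frac{\left(0 - 1\right) 6}{3} = - \frac{\left(-1\right) 6}{3} = \left(- \frac{1}{3}\right) \left(-6\right) = 2$)
$\left(-29 + 45\right) \left(h + P\right) = \left(-29 + 45\right) \left(2 - 68\right) = 16 \left(-66\right) = -1056$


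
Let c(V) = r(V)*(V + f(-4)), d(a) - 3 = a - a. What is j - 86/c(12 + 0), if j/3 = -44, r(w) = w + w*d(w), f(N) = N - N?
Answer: -38059/288 ≈ -132.15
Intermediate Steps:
f(N) = 0
d(a) = 3 (d(a) = 3 + (a - a) = 3 + 0 = 3)
r(w) = 4*w (r(w) = w + w*3 = w + 3*w = 4*w)
c(V) = 4*V² (c(V) = (4*V)*(V + 0) = (4*V)*V = 4*V²)
j = -132 (j = 3*(-44) = -132)
j - 86/c(12 + 0) = -132 - 86/(4*(12 + 0)²) = -132 - 86/(4*12²) = -132 - 86/(4*144) = -132 - 86/576 = -132 - 1*43/288 = -132 - 43/288 = -38059/288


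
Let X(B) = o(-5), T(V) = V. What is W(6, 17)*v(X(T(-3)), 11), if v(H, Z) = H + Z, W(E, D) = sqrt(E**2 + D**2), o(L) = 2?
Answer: 65*sqrt(13) ≈ 234.36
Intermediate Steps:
X(B) = 2
W(E, D) = sqrt(D**2 + E**2)
W(6, 17)*v(X(T(-3)), 11) = sqrt(17**2 + 6**2)*(2 + 11) = sqrt(289 + 36)*13 = sqrt(325)*13 = (5*sqrt(13))*13 = 65*sqrt(13)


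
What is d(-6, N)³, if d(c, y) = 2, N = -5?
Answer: 8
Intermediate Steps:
d(-6, N)³ = 2³ = 8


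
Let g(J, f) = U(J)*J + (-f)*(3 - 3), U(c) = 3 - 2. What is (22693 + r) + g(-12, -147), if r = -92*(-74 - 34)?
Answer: 32617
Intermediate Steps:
r = 9936 (r = -92*(-108) = 9936)
U(c) = 1
g(J, f) = J (g(J, f) = 1*J + (-f)*(3 - 3) = J - f*0 = J + 0 = J)
(22693 + r) + g(-12, -147) = (22693 + 9936) - 12 = 32629 - 12 = 32617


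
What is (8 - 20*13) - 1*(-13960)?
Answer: 13708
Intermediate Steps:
(8 - 20*13) - 1*(-13960) = (8 - 260) + 13960 = -252 + 13960 = 13708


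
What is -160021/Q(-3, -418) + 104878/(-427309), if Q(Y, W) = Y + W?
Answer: 68334259851/179897089 ≈ 379.85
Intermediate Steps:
Q(Y, W) = W + Y
-160021/Q(-3, -418) + 104878/(-427309) = -160021/(-418 - 3) + 104878/(-427309) = -160021/(-421) + 104878*(-1/427309) = -160021*(-1/421) - 104878/427309 = 160021/421 - 104878/427309 = 68334259851/179897089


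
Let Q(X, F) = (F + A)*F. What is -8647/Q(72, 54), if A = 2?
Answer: -8647/3024 ≈ -2.8595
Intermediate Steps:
Q(X, F) = F*(2 + F) (Q(X, F) = (F + 2)*F = (2 + F)*F = F*(2 + F))
-8647/Q(72, 54) = -8647*1/(54*(2 + 54)) = -8647/(54*56) = -8647/3024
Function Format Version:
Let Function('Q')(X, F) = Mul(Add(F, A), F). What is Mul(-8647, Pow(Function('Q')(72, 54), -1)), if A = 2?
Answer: Rational(-8647, 3024) ≈ -2.8595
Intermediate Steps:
Function('Q')(X, F) = Mul(F, Add(2, F)) (Function('Q')(X, F) = Mul(Add(F, 2), F) = Mul(Add(2, F), F) = Mul(F, Add(2, F)))
Mul(-8647, Pow(Function('Q')(72, 54), -1)) = Mul(-8647, Pow(Mul(54, Add(2, 54)), -1)) = Mul(-8647, Pow(Mul(54, 56), -1)) = Mul(-8647, Pow(3024, -1)) = Mul(-8647, Rational(1, 3024)) = Rational(-8647, 3024)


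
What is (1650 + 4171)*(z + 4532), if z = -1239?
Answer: 19168553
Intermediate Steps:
(1650 + 4171)*(z + 4532) = (1650 + 4171)*(-1239 + 4532) = 5821*3293 = 19168553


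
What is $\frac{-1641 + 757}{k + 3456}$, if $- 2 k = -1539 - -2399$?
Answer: $- \frac{26}{89} \approx -0.29213$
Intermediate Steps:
$k = -430$ ($k = - \frac{-1539 - -2399}{2} = - \frac{-1539 + 2399}{2} = \left(- \frac{1}{2}\right) 860 = -430$)
$\frac{-1641 + 757}{k + 3456} = \frac{-1641 + 757}{-430 + 3456} = - \frac{884}{3026} = \left(-884\right) \frac{1}{3026} = - \frac{26}{89}$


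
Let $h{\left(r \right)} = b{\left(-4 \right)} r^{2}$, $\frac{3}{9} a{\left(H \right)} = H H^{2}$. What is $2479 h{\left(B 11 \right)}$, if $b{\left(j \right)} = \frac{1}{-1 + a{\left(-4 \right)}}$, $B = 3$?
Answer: $- \frac{2699631}{193} \approx -13988.0$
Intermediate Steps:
$a{\left(H \right)} = 3 H^{3}$ ($a{\left(H \right)} = 3 H H^{2} = 3 H^{3}$)
$b{\left(j \right)} = - \frac{1}{193}$ ($b{\left(j \right)} = \frac{1}{-1 + 3 \left(-4\right)^{3}} = \frac{1}{-1 + 3 \left(-64\right)} = \frac{1}{-1 - 192} = \frac{1}{-193} = - \frac{1}{193}$)
$h{\left(r \right)} = - \frac{r^{2}}{193}$
$2479 h{\left(B 11 \right)} = 2479 \left(- \frac{\left(3 \cdot 11\right)^{2}}{193}\right) = 2479 \left(- \frac{33^{2}}{193}\right) = 2479 \left(\left(- \frac{1}{193}\right) 1089\right) = 2479 \left(- \frac{1089}{193}\right) = - \frac{2699631}{193}$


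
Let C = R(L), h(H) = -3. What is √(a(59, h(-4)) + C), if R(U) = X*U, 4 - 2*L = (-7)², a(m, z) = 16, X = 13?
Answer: I*√1106/2 ≈ 16.628*I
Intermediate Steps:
L = -45/2 (L = 2 - ½*(-7)² = 2 - ½*49 = 2 - 49/2 = -45/2 ≈ -22.500)
R(U) = 13*U
C = -585/2 (C = 13*(-45/2) = -585/2 ≈ -292.50)
√(a(59, h(-4)) + C) = √(16 - 585/2) = √(-553/2) = I*√1106/2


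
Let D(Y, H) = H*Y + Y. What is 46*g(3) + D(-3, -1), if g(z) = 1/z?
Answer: 46/3 ≈ 15.333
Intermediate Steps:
D(Y, H) = Y + H*Y
46*g(3) + D(-3, -1) = 46/3 - 3*(1 - 1) = 46*(⅓) - 3*0 = 46/3 + 0 = 46/3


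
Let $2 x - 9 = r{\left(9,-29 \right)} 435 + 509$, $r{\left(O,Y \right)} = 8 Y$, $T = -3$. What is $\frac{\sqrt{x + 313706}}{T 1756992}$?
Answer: $- \frac{\sqrt{263505}}{5270976} \approx -9.7388 \cdot 10^{-5}$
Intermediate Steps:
$x = -50201$ ($x = \frac{9}{2} + \frac{8 \left(-29\right) 435 + 509}{2} = \frac{9}{2} + \frac{\left(-232\right) 435 + 509}{2} = \frac{9}{2} + \frac{-100920 + 509}{2} = \frac{9}{2} + \frac{1}{2} \left(-100411\right) = \frac{9}{2} - \frac{100411}{2} = -50201$)
$\frac{\sqrt{x + 313706}}{T 1756992} = \frac{\sqrt{-50201 + 313706}}{\left(-3\right) 1756992} = \frac{\sqrt{263505}}{-5270976} = \sqrt{263505} \left(- \frac{1}{5270976}\right) = - \frac{\sqrt{263505}}{5270976}$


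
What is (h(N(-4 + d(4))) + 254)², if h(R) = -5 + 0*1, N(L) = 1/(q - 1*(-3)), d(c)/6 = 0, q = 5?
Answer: 62001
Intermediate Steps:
d(c) = 0 (d(c) = 6*0 = 0)
N(L) = ⅛ (N(L) = 1/(5 - 1*(-3)) = 1/(5 + 3) = 1/8 = ⅛)
h(R) = -5 (h(R) = -5 + 0 = -5)
(h(N(-4 + d(4))) + 254)² = (-5 + 254)² = 249² = 62001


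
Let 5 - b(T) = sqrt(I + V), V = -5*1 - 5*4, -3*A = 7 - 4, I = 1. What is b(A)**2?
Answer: 1 - 20*I*sqrt(6) ≈ 1.0 - 48.99*I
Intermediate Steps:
A = -1 (A = -(7 - 4)/3 = -1/3*3 = -1)
V = -25 (V = -5 - 20 = -25)
b(T) = 5 - 2*I*sqrt(6) (b(T) = 5 - sqrt(1 - 25) = 5 - sqrt(-24) = 5 - 2*I*sqrt(6))
b(A)**2 = (5 - 2*I*sqrt(6))**2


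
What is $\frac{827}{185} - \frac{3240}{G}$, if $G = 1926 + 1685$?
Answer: $\frac{2386897}{668035} \approx 3.573$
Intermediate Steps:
$G = 3611$
$\frac{827}{185} - \frac{3240}{G} = \frac{827}{185} - \frac{3240}{3611} = \frac{2386897}{668035}$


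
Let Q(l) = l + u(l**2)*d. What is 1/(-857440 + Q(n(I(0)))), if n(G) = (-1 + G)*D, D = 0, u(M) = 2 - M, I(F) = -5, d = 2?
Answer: -1/857436 ≈ -1.1663e-6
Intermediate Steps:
n(G) = 0 (n(G) = (-1 + G)*0 = 0)
Q(l) = 4 + l - 2*l**2 (Q(l) = l + (2 - l**2)*2 = l + (4 - 2*l**2) = 4 + l - 2*l**2)
1/(-857440 + Q(n(I(0)))) = 1/(-857440 + (4 + 0 - 2*0**2)) = 1/(-857440 + (4 + 0 - 2*0)) = 1/(-857440 + (4 + 0 + 0)) = 1/(-857440 + 4) = 1/(-857436) = -1/857436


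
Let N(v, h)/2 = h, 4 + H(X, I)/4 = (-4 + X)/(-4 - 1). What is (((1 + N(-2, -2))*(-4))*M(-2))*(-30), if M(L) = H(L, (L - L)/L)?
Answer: 4032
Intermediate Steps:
H(X, I) = -64/5 - 4*X/5 (H(X, I) = -16 + 4*((-4 + X)/(-4 - 1)) = -16 + 4*((-4 + X)/(-5)) = -16 + 4*((-4 + X)*(-⅕)) = -16 + 4*(⅘ - X/5) = -16 + (16/5 - 4*X/5) = -64/5 - 4*X/5)
M(L) = -64/5 - 4*L/5
N(v, h) = 2*h
(((1 + N(-2, -2))*(-4))*M(-2))*(-30) = (((1 + 2*(-2))*(-4))*(-64/5 - ⅘*(-2)))*(-30) = (((1 - 4)*(-4))*(-64/5 + 8/5))*(-30) = (-3*(-4)*(-56/5))*(-30) = (12*(-56/5))*(-30) = -672/5*(-30) = 4032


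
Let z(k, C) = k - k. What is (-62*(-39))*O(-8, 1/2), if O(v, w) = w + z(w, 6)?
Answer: 1209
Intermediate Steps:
z(k, C) = 0
O(v, w) = w (O(v, w) = w + 0 = w)
(-62*(-39))*O(-8, 1/2) = -62*(-39)/2 = 2418*(½) = 1209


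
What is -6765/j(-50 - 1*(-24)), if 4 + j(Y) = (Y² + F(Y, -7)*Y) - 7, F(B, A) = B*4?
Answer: -2255/1123 ≈ -2.0080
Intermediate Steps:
F(B, A) = 4*B
j(Y) = -11 + 5*Y² (j(Y) = -4 + ((Y² + (4*Y)*Y) - 7) = -4 + ((Y² + 4*Y²) - 7) = -4 + (5*Y² - 7) = -4 + (-7 + 5*Y²) = -11 + 5*Y²)
-6765/j(-50 - 1*(-24)) = -6765/(-11 + 5*(-50 - 1*(-24))²) = -6765/(-11 + 5*(-50 + 24)²) = -6765/(-11 + 5*(-26)²) = -6765/(-11 + 5*676) = -6765/(-11 + 3380) = -6765/3369 = -6765*1/3369 = -2255/1123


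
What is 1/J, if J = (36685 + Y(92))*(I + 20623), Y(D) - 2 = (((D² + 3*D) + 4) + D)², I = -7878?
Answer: 1/995532125335 ≈ 1.0045e-12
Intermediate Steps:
Y(D) = 2 + (4 + D² + 4*D)² (Y(D) = 2 + (((D² + 3*D) + 4) + D)² = 2 + ((4 + D² + 3*D) + D)² = 2 + (4 + D² + 4*D)²)
J = 995532125335 (J = (36685 + (2 + (4 + 92² + 4*92)²))*(-7878 + 20623) = (36685 + (2 + (4 + 8464 + 368)²))*12745 = (36685 + (2 + 8836²))*12745 = (36685 + (2 + 78074896))*12745 = (36685 + 78074898)*12745 = 78111583*12745 = 995532125335)
1/J = 1/995532125335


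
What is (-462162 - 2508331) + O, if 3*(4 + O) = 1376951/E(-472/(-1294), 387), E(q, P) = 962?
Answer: -8571477391/2886 ≈ -2.9700e+6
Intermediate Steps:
O = 1365407/2886 (O = -4 + (1376951/962)/3 = -4 + (1376951*(1/962))/3 = -4 + (1/3)*(1376951/962) = -4 + 1376951/2886 = 1365407/2886 ≈ 473.11)
(-462162 - 2508331) + O = (-462162 - 2508331) + 1365407/2886 = -2970493 + 1365407/2886 = -8571477391/2886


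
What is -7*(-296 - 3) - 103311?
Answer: -101218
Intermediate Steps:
-7*(-296 - 3) - 103311 = -7*(-299) - 103311 = 2093 - 103311 = -101218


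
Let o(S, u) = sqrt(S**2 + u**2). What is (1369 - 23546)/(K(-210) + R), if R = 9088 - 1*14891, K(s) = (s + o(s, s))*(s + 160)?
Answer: 14880767/28348313 + 33265500*sqrt(2)/28348313 ≈ 2.1844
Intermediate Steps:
K(s) = (160 + s)*(s + sqrt(2)*sqrt(s**2)) (K(s) = (s + sqrt(s**2 + s**2))*(s + 160) = (s + sqrt(2*s**2))*(160 + s) = (s + sqrt(2)*sqrt(s**2))*(160 + s) = (160 + s)*(s + sqrt(2)*sqrt(s**2)))
R = -5803 (R = 9088 - 14891 = -5803)
(1369 - 23546)/(K(-210) + R) = (1369 - 23546)/(((-210)**2 + 160*(-210) + 160*sqrt(2)*sqrt((-210)**2) - 210*sqrt(2)*sqrt((-210)**2)) - 5803) = -22177/((44100 - 33600 + 160*sqrt(2)*sqrt(44100) - 210*sqrt(2)*sqrt(44100)) - 5803) = -22177/((44100 - 33600 + 160*sqrt(2)*210 - 210*sqrt(2)*210) - 5803) = -22177/((44100 - 33600 + 33600*sqrt(2) - 44100*sqrt(2)) - 5803) = -22177/((10500 - 10500*sqrt(2)) - 5803) = -22177/(4697 - 10500*sqrt(2))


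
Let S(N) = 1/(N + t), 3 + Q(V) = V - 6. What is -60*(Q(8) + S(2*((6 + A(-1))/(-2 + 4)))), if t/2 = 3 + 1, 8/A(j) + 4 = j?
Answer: 1710/31 ≈ 55.161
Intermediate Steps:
A(j) = 8/(-4 + j)
Q(V) = -9 + V (Q(V) = -3 + (V - 6) = -3 + (-6 + V) = -9 + V)
t = 8 (t = 2*(3 + 1) = 2*4 = 8)
S(N) = 1/(8 + N) (S(N) = 1/(N + 8) = 1/(8 + N))
-60*(Q(8) + S(2*((6 + A(-1))/(-2 + 4)))) = -60*((-9 + 8) + 1/(8 + 2*((6 + 8/(-4 - 1))/(-2 + 4)))) = -60*(-1 + 1/(8 + 2*((6 + 8/(-5))/2))) = -60*(-1 + 1/(8 + 2*((6 + 8*(-1/5))*(1/2)))) = -60*(-1 + 1/(8 + 2*((6 - 8/5)*(1/2)))) = -60*(-1 + 1/(8 + 2*((22/5)*(1/2)))) = -60*(-1 + 1/(8 + 2*(11/5))) = -60*(-1 + 1/(8 + 22/5)) = -60*(-1 + 1/(62/5)) = -60*(-1 + 5/62) = -60*(-57/62) = 1710/31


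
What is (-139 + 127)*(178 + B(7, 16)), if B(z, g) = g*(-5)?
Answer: -1176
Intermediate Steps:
B(z, g) = -5*g
(-139 + 127)*(178 + B(7, 16)) = (-139 + 127)*(178 - 5*16) = -12*(178 - 80) = -12*98 = -1176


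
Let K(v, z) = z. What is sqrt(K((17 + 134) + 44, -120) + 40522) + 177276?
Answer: 177276 + sqrt(40402) ≈ 1.7748e+5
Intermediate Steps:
sqrt(K((17 + 134) + 44, -120) + 40522) + 177276 = sqrt(-120 + 40522) + 177276 = sqrt(40402) + 177276 = 177276 + sqrt(40402)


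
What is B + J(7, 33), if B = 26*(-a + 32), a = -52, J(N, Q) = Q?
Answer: 2217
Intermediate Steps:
B = 2184 (B = 26*(-1*(-52) + 32) = 26*(52 + 32) = 26*84 = 2184)
B + J(7, 33) = 2184 + 33 = 2217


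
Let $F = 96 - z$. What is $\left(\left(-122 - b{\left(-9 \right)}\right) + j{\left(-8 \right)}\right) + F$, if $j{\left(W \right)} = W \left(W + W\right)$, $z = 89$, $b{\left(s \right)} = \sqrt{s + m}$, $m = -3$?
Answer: $13 - 2 i \sqrt{3} \approx 13.0 - 3.4641 i$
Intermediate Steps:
$b{\left(s \right)} = \sqrt{-3 + s}$ ($b{\left(s \right)} = \sqrt{s - 3} = \sqrt{-3 + s}$)
$F = 7$ ($F = 96 - 89 = 7$)
$j{\left(W \right)} = 2 W^{2}$ ($j{\left(W \right)} = W 2 W = 2 W^{2}$)
$\left(\left(-122 - b{\left(-9 \right)}\right) + j{\left(-8 \right)}\right) + F = \left(\left(-122 - \sqrt{-3 - 9}\right) + 2 \left(-8\right)^{2}\right) + 7 = \left(\left(-122 - \sqrt{-12}\right) + 2 \cdot 64\right) + 7 = \left(\left(-122 - 2 i \sqrt{3}\right) + 128\right) + 7 = \left(6 - 2 i \sqrt{3}\right) + 7 = 13 - 2 i \sqrt{3}$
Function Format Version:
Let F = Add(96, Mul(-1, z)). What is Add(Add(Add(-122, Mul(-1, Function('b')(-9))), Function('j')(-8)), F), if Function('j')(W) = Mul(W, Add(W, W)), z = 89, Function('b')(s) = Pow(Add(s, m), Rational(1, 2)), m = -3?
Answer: Add(13, Mul(-2, I, Pow(3, Rational(1, 2)))) ≈ Add(13.000, Mul(-3.4641, I))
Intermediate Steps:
Function('b')(s) = Pow(Add(-3, s), Rational(1, 2)) (Function('b')(s) = Pow(Add(s, -3), Rational(1, 2)) = Pow(Add(-3, s), Rational(1, 2)))
F = 7 (F = Add(96, Mul(-1, 89)) = Add(96, -89) = 7)
Function('j')(W) = Mul(2, Pow(W, 2)) (Function('j')(W) = Mul(W, Mul(2, W)) = Mul(2, Pow(W, 2)))
Add(Add(Add(-122, Mul(-1, Function('b')(-9))), Function('j')(-8)), F) = Add(Add(Add(-122, Mul(-1, Pow(Add(-3, -9), Rational(1, 2)))), Mul(2, Pow(-8, 2))), 7) = Add(Add(Add(-122, Mul(-1, Pow(-12, Rational(1, 2)))), Mul(2, 64)), 7) = Add(Add(Add(-122, Mul(-1, Mul(2, I, Pow(3, Rational(1, 2))))), 128), 7) = Add(Add(Add(-122, Mul(-2, I, Pow(3, Rational(1, 2)))), 128), 7) = Add(Add(6, Mul(-2, I, Pow(3, Rational(1, 2)))), 7) = Add(13, Mul(-2, I, Pow(3, Rational(1, 2))))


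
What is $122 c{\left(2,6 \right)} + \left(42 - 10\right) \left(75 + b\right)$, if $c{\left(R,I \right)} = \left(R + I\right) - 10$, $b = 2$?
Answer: $2220$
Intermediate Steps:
$c{\left(R,I \right)} = -10 + I + R$ ($c{\left(R,I \right)} = \left(I + R\right) - 10 = -10 + I + R$)
$122 c{\left(2,6 \right)} + \left(42 - 10\right) \left(75 + b\right) = 122 \left(-10 + 6 + 2\right) + \left(42 - 10\right) \left(75 + 2\right) = 122 \left(-2\right) + 32 \cdot 77 = -244 + 2464 = 2220$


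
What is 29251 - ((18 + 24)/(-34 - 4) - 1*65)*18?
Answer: 578377/19 ≈ 30441.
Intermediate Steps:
29251 - ((18 + 24)/(-34 - 4) - 1*65)*18 = 29251 - (42/(-38) - 65)*18 = 29251 - (42*(-1/38) - 65)*18 = 29251 - (-21/19 - 65)*18 = 29251 - (-1256)*18/19 = 29251 - 1*(-22608/19) = 29251 + 22608/19 = 578377/19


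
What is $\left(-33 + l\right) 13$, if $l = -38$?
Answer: $-923$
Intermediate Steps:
$\left(-33 + l\right) 13 = \left(-33 - 38\right) 13 = \left(-71\right) 13 = -923$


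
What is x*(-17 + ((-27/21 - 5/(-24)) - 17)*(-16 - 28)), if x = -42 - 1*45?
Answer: -948097/14 ≈ -67721.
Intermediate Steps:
x = -87 (x = -42 - 45 = -87)
x*(-17 + ((-27/21 - 5/(-24)) - 17)*(-16 - 28)) = -87*(-17 + ((-27/21 - 5/(-24)) - 17)*(-16 - 28)) = -87*(-17 + ((-27*1/21 - 5*(-1/24)) - 17)*(-44)) = -87*(-17 + ((-9/7 + 5/24) - 17)*(-44)) = -87*(-17 + (-181/168 - 17)*(-44)) = -87*(-17 - 3037/168*(-44)) = -87*(-17 + 33407/42) = -87*32693/42 = -948097/14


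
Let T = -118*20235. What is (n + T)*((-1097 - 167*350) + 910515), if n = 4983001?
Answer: 2208492572328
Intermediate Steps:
T = -2387730
(n + T)*((-1097 - 167*350) + 910515) = (4983001 - 2387730)*((-1097 - 167*350) + 910515) = 2595271*((-1097 - 58450) + 910515) = 2595271*(-59547 + 910515) = 2595271*850968 = 2208492572328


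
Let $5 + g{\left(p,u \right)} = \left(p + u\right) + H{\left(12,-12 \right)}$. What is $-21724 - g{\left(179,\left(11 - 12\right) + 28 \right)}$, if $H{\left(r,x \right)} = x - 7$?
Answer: $-21906$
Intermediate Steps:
$H{\left(r,x \right)} = -7 + x$
$g{\left(p,u \right)} = -24 + p + u$ ($g{\left(p,u \right)} = -5 - \left(19 - p - u\right) = -5 + \left(-19 + p + u\right) = -24 + p + u$)
$-21724 - g{\left(179,\left(11 - 12\right) + 28 \right)} = -21724 - \left(-24 + 179 + \left(\left(11 - 12\right) + 28\right)\right) = -21724 - \left(-24 + 179 + \left(-1 + 28\right)\right) = -21724 - \left(-24 + 179 + 27\right) = -21724 - 182 = -21906$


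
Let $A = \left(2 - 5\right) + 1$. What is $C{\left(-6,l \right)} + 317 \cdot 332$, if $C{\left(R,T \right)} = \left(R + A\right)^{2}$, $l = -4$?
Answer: $105308$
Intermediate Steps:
$A = -2$ ($A = -3 + 1 = -2$)
$C{\left(R,T \right)} = \left(-2 + R\right)^{2}$ ($C{\left(R,T \right)} = \left(R - 2\right)^{2} = \left(-2 + R\right)^{2}$)
$C{\left(-6,l \right)} + 317 \cdot 332 = \left(-2 - 6\right)^{2} + 317 \cdot 332 = \left(-8\right)^{2} + 105244 = 64 + 105244 = 105308$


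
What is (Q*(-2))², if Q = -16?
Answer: 1024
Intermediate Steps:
(Q*(-2))² = (-16*(-2))² = 32² = 1024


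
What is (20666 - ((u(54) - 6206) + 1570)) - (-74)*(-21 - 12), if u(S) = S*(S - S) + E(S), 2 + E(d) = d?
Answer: 22808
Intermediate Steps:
E(d) = -2 + d
u(S) = -2 + S (u(S) = S*(S - S) + (-2 + S) = S*0 + (-2 + S) = 0 + (-2 + S) = -2 + S)
(20666 - ((u(54) - 6206) + 1570)) - (-74)*(-21 - 12) = (20666 - (((-2 + 54) - 6206) + 1570)) - (-74)*(-21 - 12) = (20666 - ((52 - 6206) + 1570)) - (-74)*(-33) = (20666 - (-6154 + 1570)) - 1*2442 = (20666 - 1*(-4584)) - 2442 = (20666 + 4584) - 2442 = 25250 - 2442 = 22808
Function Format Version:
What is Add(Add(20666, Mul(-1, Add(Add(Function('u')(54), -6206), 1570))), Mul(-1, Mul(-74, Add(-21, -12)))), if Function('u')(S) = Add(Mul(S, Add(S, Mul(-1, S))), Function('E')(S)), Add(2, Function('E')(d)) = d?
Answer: 22808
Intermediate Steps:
Function('E')(d) = Add(-2, d)
Function('u')(S) = Add(-2, S) (Function('u')(S) = Add(Mul(S, Add(S, Mul(-1, S))), Add(-2, S)) = Add(Mul(S, 0), Add(-2, S)) = Add(0, Add(-2, S)) = Add(-2, S))
Add(Add(20666, Mul(-1, Add(Add(Function('u')(54), -6206), 1570))), Mul(-1, Mul(-74, Add(-21, -12)))) = Add(Add(20666, Mul(-1, Add(Add(Add(-2, 54), -6206), 1570))), Mul(-1, Mul(-74, Add(-21, -12)))) = Add(Add(20666, Mul(-1, Add(Add(52, -6206), 1570))), Mul(-1, Mul(-74, -33))) = Add(Add(20666, Mul(-1, Add(-6154, 1570))), Mul(-1, 2442)) = Add(Add(20666, Mul(-1, -4584)), -2442) = Add(Add(20666, 4584), -2442) = Add(25250, -2442) = 22808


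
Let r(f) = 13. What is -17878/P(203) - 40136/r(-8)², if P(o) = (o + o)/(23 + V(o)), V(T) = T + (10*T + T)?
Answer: -531848111/4901 ≈ -1.0852e+5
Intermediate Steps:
V(T) = 12*T (V(T) = T + 11*T = 12*T)
P(o) = 2*o/(23 + 12*o) (P(o) = (o + o)/(23 + 12*o) = (2*o)/(23 + 12*o) = 2*o/(23 + 12*o))
-17878/P(203) - 40136/r(-8)² = -17878/(2*203/(23 + 12*203)) - 40136/(13²) = -17878/(2*203/(23 + 2436)) - 40136/169 = -17878/(2*203/2459) - 40136*1/169 = -17878/(2*203*(1/2459)) - 40136/169 = -17878/406/2459 - 40136/169 = -17878*2459/406 - 40136/169 = -3140143/29 - 40136/169 = -531848111/4901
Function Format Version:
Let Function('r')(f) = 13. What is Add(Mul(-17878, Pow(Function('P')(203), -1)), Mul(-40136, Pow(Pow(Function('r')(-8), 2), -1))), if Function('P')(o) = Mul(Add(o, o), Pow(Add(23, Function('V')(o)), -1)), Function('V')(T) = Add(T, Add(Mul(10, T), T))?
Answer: Rational(-531848111, 4901) ≈ -1.0852e+5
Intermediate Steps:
Function('V')(T) = Mul(12, T) (Function('V')(T) = Add(T, Mul(11, T)) = Mul(12, T))
Function('P')(o) = Mul(2, o, Pow(Add(23, Mul(12, o)), -1)) (Function('P')(o) = Mul(Add(o, o), Pow(Add(23, Mul(12, o)), -1)) = Mul(Mul(2, o), Pow(Add(23, Mul(12, o)), -1)) = Mul(2, o, Pow(Add(23, Mul(12, o)), -1)))
Add(Mul(-17878, Pow(Function('P')(203), -1)), Mul(-40136, Pow(Pow(Function('r')(-8), 2), -1))) = Add(Mul(-17878, Pow(Mul(2, 203, Pow(Add(23, Mul(12, 203)), -1)), -1)), Mul(-40136, Pow(Pow(13, 2), -1))) = Add(Mul(-17878, Pow(Mul(2, 203, Pow(Add(23, 2436), -1)), -1)), Mul(-40136, Pow(169, -1))) = Add(Mul(-17878, Pow(Mul(2, 203, Pow(2459, -1)), -1)), Mul(-40136, Rational(1, 169))) = Add(Mul(-17878, Pow(Mul(2, 203, Rational(1, 2459)), -1)), Rational(-40136, 169)) = Add(Mul(-17878, Pow(Rational(406, 2459), -1)), Rational(-40136, 169)) = Add(Mul(-17878, Rational(2459, 406)), Rational(-40136, 169)) = Add(Rational(-3140143, 29), Rational(-40136, 169)) = Rational(-531848111, 4901)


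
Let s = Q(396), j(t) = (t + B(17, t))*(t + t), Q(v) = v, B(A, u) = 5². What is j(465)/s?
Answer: 37975/33 ≈ 1150.8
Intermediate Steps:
B(A, u) = 25
j(t) = 2*t*(25 + t) (j(t) = (t + 25)*(t + t) = (25 + t)*(2*t) = 2*t*(25 + t))
s = 396
j(465)/s = (2*465*(25 + 465))/396 = (2*465*490)*(1/396) = 455700*(1/396) = 37975/33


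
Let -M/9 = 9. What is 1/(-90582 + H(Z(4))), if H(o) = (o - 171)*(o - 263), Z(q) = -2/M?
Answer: -6561/299310953 ≈ -2.1920e-5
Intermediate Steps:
M = -81 (M = -9*9 = -81)
Z(q) = 2/81 (Z(q) = -2/(-81) = -2*(-1/81) = 2/81)
H(o) = (-263 + o)*(-171 + o) (H(o) = (-171 + o)*(-263 + o) = (-263 + o)*(-171 + o))
1/(-90582 + H(Z(4))) = 1/(-90582 + (44973 + (2/81)**2 - 434*2/81)) = 1/(-90582 + (44973 + 4/6561 - 868/81)) = 1/(-90582 + 294997549/6561) = 1/(-299310953/6561) = -6561/299310953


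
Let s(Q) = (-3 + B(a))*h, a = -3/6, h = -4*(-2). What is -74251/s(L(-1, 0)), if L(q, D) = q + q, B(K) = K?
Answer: 74251/28 ≈ 2651.8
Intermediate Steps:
h = 8
a = -½ (a = -3*⅙ = -½ ≈ -0.50000)
L(q, D) = 2*q
s(Q) = -28 (s(Q) = (-3 - ½)*8 = -7/2*8 = -28)
-74251/s(L(-1, 0)) = -74251/(-28) = -74251*(-1/28) = 74251/28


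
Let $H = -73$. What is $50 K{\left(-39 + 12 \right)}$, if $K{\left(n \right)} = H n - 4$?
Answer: $98350$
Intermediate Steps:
$K{\left(n \right)} = -4 - 73 n$ ($K{\left(n \right)} = - 73 n - 4 = -4 - 73 n$)
$50 K{\left(-39 + 12 \right)} = 50 \left(-4 - 73 \left(-39 + 12\right)\right) = 50 \left(-4 - -1971\right) = 50 \left(-4 + 1971\right) = 50 \cdot 1967 = 98350$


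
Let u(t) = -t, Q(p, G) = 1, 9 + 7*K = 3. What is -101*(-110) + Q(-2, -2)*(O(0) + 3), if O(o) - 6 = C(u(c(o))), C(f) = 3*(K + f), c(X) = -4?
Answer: 77899/7 ≈ 11128.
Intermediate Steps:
K = -6/7 (K = -9/7 + (⅐)*3 = -9/7 + 3/7 = -6/7 ≈ -0.85714)
C(f) = -18/7 + 3*f (C(f) = 3*(-6/7 + f) = -18/7 + 3*f)
O(o) = 108/7 (O(o) = 6 + (-18/7 + 3*(-1*(-4))) = 6 + (-18/7 + 3*4) = 6 + (-18/7 + 12) = 6 + 66/7 = 108/7)
-101*(-110) + Q(-2, -2)*(O(0) + 3) = -101*(-110) + 1*(108/7 + 3) = 11110 + 1*(129/7) = 11110 + 129/7 = 77899/7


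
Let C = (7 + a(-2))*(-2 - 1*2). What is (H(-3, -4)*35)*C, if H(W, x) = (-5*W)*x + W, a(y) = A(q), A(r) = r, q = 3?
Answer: 88200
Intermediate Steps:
a(y) = 3
H(W, x) = W - 5*W*x (H(W, x) = -5*W*x + W = W - 5*W*x)
C = -40 (C = (7 + 3)*(-2 - 1*2) = 10*(-2 - 2) = 10*(-4) = -40)
(H(-3, -4)*35)*C = (-3*(1 - 5*(-4))*35)*(-40) = (-3*(1 + 20)*35)*(-40) = (-3*21*35)*(-40) = -63*35*(-40) = -2205*(-40) = 88200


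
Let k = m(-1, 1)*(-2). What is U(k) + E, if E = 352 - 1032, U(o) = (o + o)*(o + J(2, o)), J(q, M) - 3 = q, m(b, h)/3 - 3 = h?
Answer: 232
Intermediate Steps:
m(b, h) = 9 + 3*h
J(q, M) = 3 + q
k = -24 (k = (9 + 3*1)*(-2) = (9 + 3)*(-2) = 12*(-2) = -24)
U(o) = 2*o*(5 + o) (U(o) = (o + o)*(o + (3 + 2)) = (2*o)*(o + 5) = (2*o)*(5 + o) = 2*o*(5 + o))
E = -680
U(k) + E = 2*(-24)*(5 - 24) - 680 = 2*(-24)*(-19) - 680 = 912 - 680 = 232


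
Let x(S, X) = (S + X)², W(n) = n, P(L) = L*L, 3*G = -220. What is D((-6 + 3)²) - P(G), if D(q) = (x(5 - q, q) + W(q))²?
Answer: -37996/9 ≈ -4221.8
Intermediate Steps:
G = -220/3 (G = (⅓)*(-220) = -220/3 ≈ -73.333)
P(L) = L²
D(q) = (25 + q)² (D(q) = (((5 - q) + q)² + q)² = (5² + q)² = (25 + q)²)
D((-6 + 3)²) - P(G) = (25 + (-6 + 3)²)² - (-220/3)² = (25 + (-3)²)² - 1*48400/9 = (25 + 9)² - 48400/9 = 34² - 48400/9 = 1156 - 48400/9 = -37996/9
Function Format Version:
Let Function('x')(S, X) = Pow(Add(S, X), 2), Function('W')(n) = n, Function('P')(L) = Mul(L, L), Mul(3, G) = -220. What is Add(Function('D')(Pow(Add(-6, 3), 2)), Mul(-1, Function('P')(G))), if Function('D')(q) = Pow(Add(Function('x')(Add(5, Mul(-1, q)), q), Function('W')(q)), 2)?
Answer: Rational(-37996, 9) ≈ -4221.8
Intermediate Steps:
G = Rational(-220, 3) (G = Mul(Rational(1, 3), -220) = Rational(-220, 3) ≈ -73.333)
Function('P')(L) = Pow(L, 2)
Function('D')(q) = Pow(Add(25, q), 2) (Function('D')(q) = Pow(Add(Pow(Add(Add(5, Mul(-1, q)), q), 2), q), 2) = Pow(Add(Pow(5, 2), q), 2) = Pow(Add(25, q), 2))
Add(Function('D')(Pow(Add(-6, 3), 2)), Mul(-1, Function('P')(G))) = Add(Pow(Add(25, Pow(Add(-6, 3), 2)), 2), Mul(-1, Pow(Rational(-220, 3), 2))) = Add(Pow(Add(25, Pow(-3, 2)), 2), Mul(-1, Rational(48400, 9))) = Add(Pow(Add(25, 9), 2), Rational(-48400, 9)) = Add(Pow(34, 2), Rational(-48400, 9)) = Add(1156, Rational(-48400, 9)) = Rational(-37996, 9)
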